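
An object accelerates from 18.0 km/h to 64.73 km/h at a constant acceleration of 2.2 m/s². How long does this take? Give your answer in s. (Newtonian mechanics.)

v₀ = 18.0 km/h × 0.2777777777777778 = 5.0 m/s
v = 64.73 km/h × 0.2777777777777778 = 17.9806 m/s
t = (v - v₀) / a = (17.9806 - 5.0) / 2.2 = 5.9 s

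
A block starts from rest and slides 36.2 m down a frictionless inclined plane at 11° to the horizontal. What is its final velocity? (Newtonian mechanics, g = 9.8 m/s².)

a = g sin(θ) = 9.8 × sin(11°) = 1.8699 m/s²
v = √(2ad) = √(2 × 1.8699 × 36.2) = 11.64 m/s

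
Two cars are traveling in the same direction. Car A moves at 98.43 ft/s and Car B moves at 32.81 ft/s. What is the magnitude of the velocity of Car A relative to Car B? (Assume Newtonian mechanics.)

v_rel = |v_A - v_B| = |98.43 - 32.81| = 65.62 ft/s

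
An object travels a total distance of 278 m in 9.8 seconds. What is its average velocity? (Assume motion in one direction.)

v_avg = Δd / Δt = 278 / 9.8 = 28.37 m/s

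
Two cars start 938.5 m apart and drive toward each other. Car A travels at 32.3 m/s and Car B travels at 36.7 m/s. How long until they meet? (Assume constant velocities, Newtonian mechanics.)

Combined speed: v_combined = 32.3 + 36.7 = 69.0 m/s
Time to meet: t = d/v_combined = 938.5/69.0 = 13.6 s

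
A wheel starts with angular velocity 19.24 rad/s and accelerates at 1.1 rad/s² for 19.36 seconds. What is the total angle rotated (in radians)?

θ = ω₀t + ½αt² = 19.24×19.36 + ½×1.1×19.36² = 578.63 rad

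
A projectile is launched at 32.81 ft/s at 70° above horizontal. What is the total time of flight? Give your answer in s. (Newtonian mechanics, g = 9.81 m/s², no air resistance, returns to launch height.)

v₀ = 32.81 ft/s × 0.3048 = 10.0005 m/s
T = 2 × v₀ × sin(θ) / g = 2 × 10.0005 × sin(70°) / 9.81 = 2 × 10.0005 × 0.939693 / 9.81 = 1.916 s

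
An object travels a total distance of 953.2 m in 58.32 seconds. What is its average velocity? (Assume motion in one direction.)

v_avg = Δd / Δt = 953.2 / 58.32 = 16.34 m/s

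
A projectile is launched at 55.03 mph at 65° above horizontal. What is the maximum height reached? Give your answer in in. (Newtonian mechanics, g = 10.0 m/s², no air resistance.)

v₀ = 55.03 mph × 0.44704 = 24.6006 m/s
H = v₀² × sin²(θ) / (2g) = 24.6006² × sin(65°)² / (2 × 10.0) = 605.19 × 0.821394 / 20.0 = 24.855 m
H = 24.855 m / 0.0254 = 978.5 in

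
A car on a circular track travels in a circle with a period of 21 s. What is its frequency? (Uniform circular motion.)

f = 1/T = 1/21 = 0.0476 Hz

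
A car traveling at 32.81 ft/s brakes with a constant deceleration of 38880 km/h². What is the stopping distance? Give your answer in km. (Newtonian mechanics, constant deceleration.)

v₀ = 32.81 ft/s × 0.3048 = 10.0005 m/s
a = 38880 km/h² × 7.716049382716049e-05 = 3.0 m/s²
d = v₀² / (2a) = 10.0005² / (2 × 3.0) = 100.01 / 6.0 = 16.6683 m
d = 16.6683 m / 1000.0 = 0.01667 km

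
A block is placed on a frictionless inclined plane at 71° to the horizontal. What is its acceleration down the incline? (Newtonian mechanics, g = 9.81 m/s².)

a = g sin(θ) = 9.81 × sin(71°) = 9.81 × 0.9455 = 9.28 m/s²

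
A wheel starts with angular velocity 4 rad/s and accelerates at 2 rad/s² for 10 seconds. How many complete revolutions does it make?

θ = ω₀t + ½αt² = 4×10 + ½×2×10² = 140.0 rad
Total revolutions = θ/(2π) = 140.0/(2π) = 22.28
Complete revolutions = ⌊22.28⌋ = 22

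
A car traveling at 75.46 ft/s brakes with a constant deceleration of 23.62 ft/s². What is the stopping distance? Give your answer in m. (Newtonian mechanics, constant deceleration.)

v₀ = 75.46 ft/s × 0.3048 = 23.0002 m/s
a = 23.62 ft/s² × 0.3048 = 7.19938 m/s²
d = v₀² / (2a) = 23.0002² / (2 × 7.19938) = 529.009 / 14.3988 = 36.74 m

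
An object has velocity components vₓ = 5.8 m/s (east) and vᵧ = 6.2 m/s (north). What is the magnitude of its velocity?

|v| = √(vₓ² + vᵧ²) = √(5.8² + 6.2²) = √(72.08) = 8.49 m/s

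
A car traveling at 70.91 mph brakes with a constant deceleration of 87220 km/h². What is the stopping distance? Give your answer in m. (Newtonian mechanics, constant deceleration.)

v₀ = 70.91 mph × 0.44704 = 31.6996 m/s
a = 87220 km/h² × 7.716049382716049e-05 = 6.72994 m/s²
d = v₀² / (2a) = 31.6996² / (2 × 6.72994) = 1004.86 / 13.4599 = 74.66 m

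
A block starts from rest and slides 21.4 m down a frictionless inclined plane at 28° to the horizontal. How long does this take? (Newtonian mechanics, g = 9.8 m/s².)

a = g sin(θ) = 9.8 × sin(28°) = 4.6008 m/s²
t = √(2d/a) = √(2 × 21.4 / 4.6008) = 3.05 s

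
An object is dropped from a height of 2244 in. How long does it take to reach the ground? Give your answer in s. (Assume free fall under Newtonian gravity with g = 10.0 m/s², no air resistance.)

h = 2244 in × 0.0254 = 56.9976 m
t = √(2h/g) = √(2 × 56.9976 / 10.0) = 3.376 s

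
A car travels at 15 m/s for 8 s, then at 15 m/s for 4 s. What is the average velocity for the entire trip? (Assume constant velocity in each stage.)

d₁ = v₁t₁ = 15 × 8 = 120 m
d₂ = v₂t₂ = 15 × 4 = 60 m
d_total = 180 m, t_total = 12 s
v_avg = d_total/t_total = 180/12 = 15.0 m/s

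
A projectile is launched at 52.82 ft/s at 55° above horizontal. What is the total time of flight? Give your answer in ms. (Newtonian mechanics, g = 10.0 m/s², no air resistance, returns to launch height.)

v₀ = 52.82 ft/s × 0.3048 = 16.0995 m/s
T = 2 × v₀ × sin(θ) / g = 2 × 16.0995 × sin(55°) / 10.0 = 2 × 16.0995 × 0.819152 / 10.0 = 2.63759 s
T = 2.63759 s / 0.001 = 2638 ms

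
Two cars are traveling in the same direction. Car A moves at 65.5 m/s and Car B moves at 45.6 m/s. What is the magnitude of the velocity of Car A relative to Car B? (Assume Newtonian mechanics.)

v_rel = |v_A - v_B| = |65.5 - 45.6| = 19.9 m/s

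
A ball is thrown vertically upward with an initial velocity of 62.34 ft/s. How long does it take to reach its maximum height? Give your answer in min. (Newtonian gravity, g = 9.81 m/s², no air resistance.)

v₀ = 62.34 ft/s × 0.3048 = 19.0012 m/s
t_up = v₀ / g = 19.0012 / 9.81 = 1.93692 s
t_up = 1.93692 s / 60.0 = 0.03228 min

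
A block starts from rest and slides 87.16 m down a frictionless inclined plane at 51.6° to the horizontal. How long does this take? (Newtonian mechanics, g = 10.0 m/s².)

a = g sin(θ) = 10.0 × sin(51.6°) = 7.8369 m/s²
t = √(2d/a) = √(2 × 87.16 / 7.8369) = 4.72 s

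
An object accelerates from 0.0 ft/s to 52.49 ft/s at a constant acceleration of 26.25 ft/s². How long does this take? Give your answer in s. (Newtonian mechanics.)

v₀ = 0.0 ft/s × 0.3048 = 0.0 m/s
v = 52.49 ft/s × 0.3048 = 15.999 m/s
a = 26.25 ft/s² × 0.3048 = 8.001 m/s²
t = (v - v₀) / a = (15.999 - 0.0) / 8.001 = 2.0 s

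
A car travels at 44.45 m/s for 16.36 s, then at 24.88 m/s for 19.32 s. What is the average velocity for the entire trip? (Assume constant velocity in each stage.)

d₁ = v₁t₁ = 44.45 × 16.36 = 727.202 m
d₂ = v₂t₂ = 24.88 × 19.32 = 480.6816 m
d_total = 1207.8836 m, t_total = 35.68 s
v_avg = d_total/t_total = 1207.8836/35.68 = 33.85 m/s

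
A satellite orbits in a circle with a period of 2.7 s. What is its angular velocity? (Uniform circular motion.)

ω = 2π/T = 2π/2.7 = 2.3271 rad/s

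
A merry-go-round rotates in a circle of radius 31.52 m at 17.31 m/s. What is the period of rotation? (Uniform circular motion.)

T = 2πr/v = 2π×31.52/17.31 = 11.44 s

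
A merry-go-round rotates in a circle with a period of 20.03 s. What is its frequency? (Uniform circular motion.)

f = 1/T = 1/20.03 = 0.0499 Hz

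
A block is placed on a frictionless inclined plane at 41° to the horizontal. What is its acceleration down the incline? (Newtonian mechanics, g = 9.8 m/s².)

a = g sin(θ) = 9.8 × sin(41°) = 9.8 × 0.6561 = 6.43 m/s²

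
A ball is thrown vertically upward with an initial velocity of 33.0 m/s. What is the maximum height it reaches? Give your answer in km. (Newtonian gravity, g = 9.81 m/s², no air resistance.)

h_max = v₀² / (2g) = 33.0² / (2 × 9.81) = 1089.0 / 19.62 = 55.5046 m
h_max = 55.5046 m / 1000.0 = 0.0555 km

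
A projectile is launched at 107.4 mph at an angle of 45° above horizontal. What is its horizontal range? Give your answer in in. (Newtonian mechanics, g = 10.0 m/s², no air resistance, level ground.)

v₀ = 107.4 mph × 0.44704 = 48.0121 m/s
R = v₀² × sin(2θ) / g = 48.0121² × sin(2 × 45°) / 10.0 = 2305.16 × 1.0 / 10.0 = 230.516 m
R = 230.516 m / 0.0254 = 9075 in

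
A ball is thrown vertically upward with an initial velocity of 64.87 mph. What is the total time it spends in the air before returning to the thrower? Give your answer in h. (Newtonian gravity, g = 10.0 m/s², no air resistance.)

v₀ = 64.87 mph × 0.44704 = 28.9995 m/s
t_total = 2 × v₀ / g = 2 × 28.9995 / 10.0 = 5.7999 s
t_total = 5.7999 s / 3600.0 = 0.001611 h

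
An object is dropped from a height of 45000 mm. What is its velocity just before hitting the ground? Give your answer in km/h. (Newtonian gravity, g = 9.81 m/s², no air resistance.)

h = 45000 mm × 0.001 = 45.0 m
v = √(2gh) = √(2 × 9.81 × 45.0) = 29.7136 m/s
v = 29.7136 m/s / 0.2777777777777778 = 107.0 km/h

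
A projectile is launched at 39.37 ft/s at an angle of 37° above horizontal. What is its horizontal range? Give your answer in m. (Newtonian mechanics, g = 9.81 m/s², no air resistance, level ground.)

v₀ = 39.37 ft/s × 0.3048 = 12.0 m/s
R = v₀² × sin(2θ) / g = 12.0² × sin(2 × 37°) / 9.81 = 144.0 × 0.961262 / 9.81 = 14.11 m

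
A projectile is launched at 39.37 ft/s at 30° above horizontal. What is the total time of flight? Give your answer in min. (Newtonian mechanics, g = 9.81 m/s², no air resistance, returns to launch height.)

v₀ = 39.37 ft/s × 0.3048 = 12.0 m/s
T = 2 × v₀ × sin(θ) / g = 2 × 12.0 × sin(30°) / 9.81 = 2 × 12.0 × 0.5 / 9.81 = 1.22324 s
T = 1.22324 s / 60.0 = 0.02039 min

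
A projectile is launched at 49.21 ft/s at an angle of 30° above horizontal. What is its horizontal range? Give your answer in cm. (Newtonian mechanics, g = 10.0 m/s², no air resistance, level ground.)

v₀ = 49.21 ft/s × 0.3048 = 14.9992 m/s
R = v₀² × sin(2θ) / g = 14.9992² × sin(2 × 30°) / 10.0 = 224.976 × 0.866025 / 10.0 = 19.4835 m
R = 19.4835 m / 0.01 = 1948 cm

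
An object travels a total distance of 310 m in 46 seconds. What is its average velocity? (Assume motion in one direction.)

v_avg = Δd / Δt = 310 / 46 = 6.74 m/s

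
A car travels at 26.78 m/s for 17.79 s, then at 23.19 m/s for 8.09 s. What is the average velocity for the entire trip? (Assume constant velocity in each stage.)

d₁ = v₁t₁ = 26.78 × 17.79 = 476.4162 m
d₂ = v₂t₂ = 23.19 × 8.09 = 187.6071 m
d_total = 664.0233 m, t_total = 25.88 s
v_avg = d_total/t_total = 664.0233/25.88 = 25.66 m/s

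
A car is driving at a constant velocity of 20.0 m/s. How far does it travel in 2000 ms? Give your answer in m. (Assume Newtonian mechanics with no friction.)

t = 2000 ms × 0.001 = 2.0 s
d = v × t = 20.0 × 2.0 = 40.0 m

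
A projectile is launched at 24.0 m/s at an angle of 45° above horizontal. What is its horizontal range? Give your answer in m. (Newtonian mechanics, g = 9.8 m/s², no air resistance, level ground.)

R = v₀² × sin(2θ) / g = 24.0² × sin(2 × 45°) / 9.8 = 576.0 × 1.0 / 9.8 = 58.78 m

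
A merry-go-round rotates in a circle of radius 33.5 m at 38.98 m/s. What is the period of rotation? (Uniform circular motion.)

T = 2πr/v = 2π×33.5/38.98 = 5.4 s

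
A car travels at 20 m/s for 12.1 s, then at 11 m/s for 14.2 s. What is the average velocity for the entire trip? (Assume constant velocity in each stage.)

d₁ = v₁t₁ = 20 × 12.1 = 242.0 m
d₂ = v₂t₂ = 11 × 14.2 = 156.2 m
d_total = 398.2 m, t_total = 26.3 s
v_avg = d_total/t_total = 398.2/26.3 = 15.14 m/s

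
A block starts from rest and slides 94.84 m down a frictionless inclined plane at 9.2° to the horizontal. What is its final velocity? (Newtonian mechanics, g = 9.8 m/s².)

a = g sin(θ) = 9.8 × sin(9.2°) = 1.5668 m/s²
v = √(2ad) = √(2 × 1.5668 × 94.84) = 17.24 m/s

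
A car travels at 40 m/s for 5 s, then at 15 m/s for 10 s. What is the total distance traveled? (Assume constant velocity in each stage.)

d₁ = v₁t₁ = 40 × 5 = 200 m
d₂ = v₂t₂ = 15 × 10 = 150 m
d_total = 200 + 150 = 350 m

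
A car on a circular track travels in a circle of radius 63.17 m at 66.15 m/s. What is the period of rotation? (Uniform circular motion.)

T = 2πr/v = 2π×63.17/66.15 = 6.0 s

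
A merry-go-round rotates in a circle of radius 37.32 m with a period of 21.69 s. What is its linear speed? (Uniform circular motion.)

v = 2πr/T = 2π×37.32/21.69 = 10.81 m/s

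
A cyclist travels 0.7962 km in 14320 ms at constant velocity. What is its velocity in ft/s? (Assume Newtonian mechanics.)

d = 0.7962 km × 1000.0 = 796.2 m
t = 14320 ms × 0.001 = 14.32 s
v = d / t = 796.2 / 14.32 = 55.6006 m/s
v = 55.6006 m/s / 0.3048 = 182.4 ft/s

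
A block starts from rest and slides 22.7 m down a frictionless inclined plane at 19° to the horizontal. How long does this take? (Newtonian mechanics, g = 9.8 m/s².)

a = g sin(θ) = 9.8 × sin(19°) = 3.1906 m/s²
t = √(2d/a) = √(2 × 22.7 / 3.1906) = 3.77 s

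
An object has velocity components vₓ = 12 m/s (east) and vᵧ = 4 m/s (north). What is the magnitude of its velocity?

|v| = √(vₓ² + vᵧ²) = √(12² + 4²) = √(160) = 12.65 m/s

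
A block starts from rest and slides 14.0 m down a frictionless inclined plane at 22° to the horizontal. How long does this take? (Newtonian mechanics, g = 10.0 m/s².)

a = g sin(θ) = 10.0 × sin(22°) = 3.7461 m/s²
t = √(2d/a) = √(2 × 14.0 / 3.7461) = 2.73 s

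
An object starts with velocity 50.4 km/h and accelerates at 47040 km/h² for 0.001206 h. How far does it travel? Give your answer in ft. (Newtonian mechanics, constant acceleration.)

v₀ = 50.4 km/h × 0.2777777777777778 = 14.0 m/s
a = 47040 km/h² × 7.716049382716049e-05 = 3.62963 m/s²
t = 0.001206 h × 3600.0 = 4.3416 s
d = v₀ × t + ½ × a × t² = 14.0 × 4.3416 + 0.5 × 3.62963 × 4.3416² = 94.9907 m
d = 94.9907 m / 0.3048 = 311.6 ft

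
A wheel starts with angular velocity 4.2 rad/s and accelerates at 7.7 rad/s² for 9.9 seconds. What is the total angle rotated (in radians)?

θ = ω₀t + ½αt² = 4.2×9.9 + ½×7.7×9.9² = 418.92 rad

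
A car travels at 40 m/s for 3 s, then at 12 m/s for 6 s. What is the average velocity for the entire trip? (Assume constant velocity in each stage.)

d₁ = v₁t₁ = 40 × 3 = 120 m
d₂ = v₂t₂ = 12 × 6 = 72 m
d_total = 192 m, t_total = 9 s
v_avg = d_total/t_total = 192/9 = 21.33 m/s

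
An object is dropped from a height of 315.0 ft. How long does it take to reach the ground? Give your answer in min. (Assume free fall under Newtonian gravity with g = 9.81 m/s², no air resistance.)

h = 315.0 ft × 0.3048 = 96.012 m
t = √(2h/g) = √(2 × 96.012 / 9.81) = 4.42429 s
t = 4.42429 s / 60.0 = 0.07374 min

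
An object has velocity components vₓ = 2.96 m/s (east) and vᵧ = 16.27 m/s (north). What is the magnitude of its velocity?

|v| = √(vₓ² + vᵧ²) = √(2.96² + 16.27²) = √(273.4745) = 16.54 m/s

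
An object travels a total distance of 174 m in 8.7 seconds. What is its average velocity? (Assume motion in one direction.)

v_avg = Δd / Δt = 174 / 8.7 = 20.0 m/s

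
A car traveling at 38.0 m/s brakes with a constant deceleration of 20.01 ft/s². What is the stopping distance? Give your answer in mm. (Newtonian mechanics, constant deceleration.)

a = 20.01 ft/s² × 0.3048 = 6.09905 m/s²
d = v₀² / (2a) = 38.0² / (2 × 6.09905) = 1444.0 / 12.1981 = 118.379 m
d = 118.379 m / 0.001 = 118400 mm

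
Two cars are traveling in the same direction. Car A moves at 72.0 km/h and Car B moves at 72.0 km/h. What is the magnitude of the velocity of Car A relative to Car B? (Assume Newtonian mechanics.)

v_rel = |v_A - v_B| = |72.0 - 72.0| = 0.0 km/h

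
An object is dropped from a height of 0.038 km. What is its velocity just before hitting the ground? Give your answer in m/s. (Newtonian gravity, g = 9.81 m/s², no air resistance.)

h = 0.038 km × 1000.0 = 38.0 m
v = √(2gh) = √(2 × 9.81 × 38.0) = 27.3 m/s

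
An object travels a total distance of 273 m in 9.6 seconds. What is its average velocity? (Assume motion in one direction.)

v_avg = Δd / Δt = 273 / 9.6 = 28.44 m/s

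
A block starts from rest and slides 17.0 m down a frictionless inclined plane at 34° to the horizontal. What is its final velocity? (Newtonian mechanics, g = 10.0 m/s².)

a = g sin(θ) = 10.0 × sin(34°) = 5.5919 m/s²
v = √(2ad) = √(2 × 5.5919 × 17.0) = 13.79 m/s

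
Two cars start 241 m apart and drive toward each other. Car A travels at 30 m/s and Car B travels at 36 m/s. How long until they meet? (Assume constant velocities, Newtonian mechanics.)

Combined speed: v_combined = 30 + 36 = 66 m/s
Time to meet: t = d/v_combined = 241/66 = 3.65 s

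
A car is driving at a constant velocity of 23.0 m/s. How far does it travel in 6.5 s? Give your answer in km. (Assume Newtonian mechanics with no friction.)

d = v × t = 23.0 × 6.5 = 149.5 m
d = 149.5 m / 1000.0 = 0.1495 km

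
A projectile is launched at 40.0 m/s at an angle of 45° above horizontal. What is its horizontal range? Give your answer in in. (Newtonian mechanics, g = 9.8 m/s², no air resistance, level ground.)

R = v₀² × sin(2θ) / g = 40.0² × sin(2 × 45°) / 9.8 = 1600.0 × 1.0 / 9.8 = 163.265 m
R = 163.265 m / 0.0254 = 6428 in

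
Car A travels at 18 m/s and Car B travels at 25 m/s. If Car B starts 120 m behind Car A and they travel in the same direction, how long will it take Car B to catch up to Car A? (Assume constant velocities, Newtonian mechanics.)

Relative speed: v_rel = 25 - 18 = 7 m/s
Time to catch: t = d₀/v_rel = 120/7 = 17.14 s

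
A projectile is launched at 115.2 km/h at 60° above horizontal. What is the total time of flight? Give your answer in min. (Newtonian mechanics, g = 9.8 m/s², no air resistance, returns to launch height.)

v₀ = 115.2 km/h × 0.2777777777777778 = 32.0 m/s
T = 2 × v₀ × sin(θ) / g = 2 × 32.0 × sin(60°) / 9.8 = 2 × 32.0 × 0.866025 / 9.8 = 5.65567 s
T = 5.65567 s / 60.0 = 0.09426 min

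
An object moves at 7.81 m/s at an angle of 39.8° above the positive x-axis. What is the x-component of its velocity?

vₓ = v cos(θ) = 7.81 × cos(39.8°) = 6.0 m/s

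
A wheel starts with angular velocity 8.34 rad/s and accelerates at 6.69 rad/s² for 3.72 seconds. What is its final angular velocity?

ω = ω₀ + αt = 8.34 + 6.69 × 3.72 = 33.23 rad/s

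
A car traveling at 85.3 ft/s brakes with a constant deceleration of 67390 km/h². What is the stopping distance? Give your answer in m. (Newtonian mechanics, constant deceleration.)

v₀ = 85.3 ft/s × 0.3048 = 25.9994 m/s
a = 67390 km/h² × 7.716049382716049e-05 = 5.19985 m/s²
d = v₀² / (2a) = 25.9994² / (2 × 5.19985) = 675.969 / 10.3997 = 65.0 m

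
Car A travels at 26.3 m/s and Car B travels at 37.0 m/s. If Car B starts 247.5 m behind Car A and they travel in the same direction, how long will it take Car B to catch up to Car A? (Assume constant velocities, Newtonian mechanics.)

Relative speed: v_rel = 37.0 - 26.3 = 10.7 m/s
Time to catch: t = d₀/v_rel = 247.5/10.7 = 23.13 s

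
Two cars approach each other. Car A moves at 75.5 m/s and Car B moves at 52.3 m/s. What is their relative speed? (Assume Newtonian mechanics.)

v_rel = v_A + v_B = 75.5 + 52.3 = 127.8 m/s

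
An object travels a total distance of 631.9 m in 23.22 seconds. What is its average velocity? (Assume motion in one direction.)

v_avg = Δd / Δt = 631.9 / 23.22 = 27.21 m/s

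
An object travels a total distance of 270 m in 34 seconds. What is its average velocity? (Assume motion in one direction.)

v_avg = Δd / Δt = 270 / 34 = 7.94 m/s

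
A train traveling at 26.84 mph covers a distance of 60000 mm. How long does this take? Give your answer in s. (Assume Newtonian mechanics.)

d = 60000 mm × 0.001 = 60.0 m
v = 26.84 mph × 0.44704 = 11.9986 m/s
t = d / v = 60.0 / 11.9986 = 5.001 s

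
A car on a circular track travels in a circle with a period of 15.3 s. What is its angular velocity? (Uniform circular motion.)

ω = 2π/T = 2π/15.3 = 0.4107 rad/s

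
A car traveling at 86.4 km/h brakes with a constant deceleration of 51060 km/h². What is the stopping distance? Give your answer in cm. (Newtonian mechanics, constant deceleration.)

v₀ = 86.4 km/h × 0.2777777777777778 = 24.0 m/s
a = 51060 km/h² × 7.716049382716049e-05 = 3.93981 m/s²
d = v₀² / (2a) = 24.0² / (2 × 3.93981) = 576.0 / 7.87962 = 73.1 m
d = 73.1 m / 0.01 = 7310 cm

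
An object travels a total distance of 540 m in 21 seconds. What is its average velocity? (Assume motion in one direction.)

v_avg = Δd / Δt = 540 / 21 = 25.71 m/s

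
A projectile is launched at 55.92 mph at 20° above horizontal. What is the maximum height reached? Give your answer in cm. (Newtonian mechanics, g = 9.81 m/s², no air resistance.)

v₀ = 55.92 mph × 0.44704 = 24.9985 m/s
H = v₀² × sin²(θ) / (2g) = 24.9985² × sin(20°)² / (2 × 9.81) = 624.925 × 0.116978 / 19.62 = 3.72592 m
H = 3.72592 m / 0.01 = 372.6 cm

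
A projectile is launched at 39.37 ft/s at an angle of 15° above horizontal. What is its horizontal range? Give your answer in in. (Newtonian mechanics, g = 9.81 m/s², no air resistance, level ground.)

v₀ = 39.37 ft/s × 0.3048 = 12.0 m/s
R = v₀² × sin(2θ) / g = 12.0² × sin(2 × 15°) / 9.81 = 144.0 × 0.5 / 9.81 = 7.33945 m
R = 7.33945 m / 0.0254 = 289.0 in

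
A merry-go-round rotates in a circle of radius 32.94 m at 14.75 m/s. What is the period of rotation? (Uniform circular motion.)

T = 2πr/v = 2π×32.94/14.75 = 14.03 s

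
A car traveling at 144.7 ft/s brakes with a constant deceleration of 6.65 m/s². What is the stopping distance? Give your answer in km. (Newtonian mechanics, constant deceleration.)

v₀ = 144.7 ft/s × 0.3048 = 44.1046 m/s
d = v₀² / (2a) = 44.1046² / (2 × 6.65) = 1945.22 / 13.3 = 146.257 m
d = 146.257 m / 1000.0 = 0.1463 km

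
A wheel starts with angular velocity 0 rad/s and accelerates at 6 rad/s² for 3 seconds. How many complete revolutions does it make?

θ = ω₀t + ½αt² = 0×3 + ½×6×3² = 27.0 rad
Total revolutions = θ/(2π) = 27.0/(2π) = 4.3
Complete revolutions = ⌊4.3⌋ = 4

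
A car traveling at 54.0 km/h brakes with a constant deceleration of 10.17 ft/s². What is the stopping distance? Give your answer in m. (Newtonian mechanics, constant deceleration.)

v₀ = 54.0 km/h × 0.2777777777777778 = 15.0 m/s
a = 10.17 ft/s² × 0.3048 = 3.09982 m/s²
d = v₀² / (2a) = 15.0² / (2 × 3.09982) = 225.0 / 6.19964 = 36.29 m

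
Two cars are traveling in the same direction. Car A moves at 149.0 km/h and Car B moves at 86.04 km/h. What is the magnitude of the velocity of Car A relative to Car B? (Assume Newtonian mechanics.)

v_rel = |v_A - v_B| = |149.0 - 86.04| = 62.96 km/h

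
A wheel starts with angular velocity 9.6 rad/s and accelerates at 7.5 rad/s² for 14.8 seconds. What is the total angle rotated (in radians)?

θ = ω₀t + ½αt² = 9.6×14.8 + ½×7.5×14.8² = 963.48 rad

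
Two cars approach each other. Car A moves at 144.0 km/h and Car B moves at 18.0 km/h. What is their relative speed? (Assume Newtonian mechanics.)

v_rel = v_A + v_B = 144.0 + 18.0 = 162.0 km/h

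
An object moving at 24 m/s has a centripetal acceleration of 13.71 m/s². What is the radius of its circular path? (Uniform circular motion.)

r = v²/a_c = 24²/13.71 = 42.01 m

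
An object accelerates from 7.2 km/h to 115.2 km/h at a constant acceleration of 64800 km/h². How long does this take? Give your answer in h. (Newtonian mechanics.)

v₀ = 7.2 km/h × 0.2777777777777778 = 2.0 m/s
v = 115.2 km/h × 0.2777777777777778 = 32.0 m/s
a = 64800 km/h² × 7.716049382716049e-05 = 5.0 m/s²
t = (v - v₀) / a = (32.0 - 2.0) / 5.0 = 6.0 s
t = 6.0 s / 3600.0 = 0.001667 h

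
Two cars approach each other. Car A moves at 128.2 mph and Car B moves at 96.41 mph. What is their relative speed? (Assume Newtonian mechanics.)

v_rel = v_A + v_B = 128.2 + 96.41 = 224.61 mph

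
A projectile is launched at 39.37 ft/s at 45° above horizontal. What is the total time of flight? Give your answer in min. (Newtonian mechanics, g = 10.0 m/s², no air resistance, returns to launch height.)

v₀ = 39.37 ft/s × 0.3048 = 12.0 m/s
T = 2 × v₀ × sin(θ) / g = 2 × 12.0 × sin(45°) / 10.0 = 2 × 12.0 × 0.707107 / 10.0 = 1.69706 s
T = 1.69706 s / 60.0 = 0.02828 min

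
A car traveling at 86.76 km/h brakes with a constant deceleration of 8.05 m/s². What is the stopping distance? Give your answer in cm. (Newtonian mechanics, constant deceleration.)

v₀ = 86.76 km/h × 0.2777777777777778 = 24.1 m/s
d = v₀² / (2a) = 24.1² / (2 × 8.05) = 580.81 / 16.1 = 36.0752 m
d = 36.0752 m / 0.01 = 3608 cm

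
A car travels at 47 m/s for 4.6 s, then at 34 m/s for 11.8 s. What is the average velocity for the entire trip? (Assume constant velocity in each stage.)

d₁ = v₁t₁ = 47 × 4.6 = 216.2 m
d₂ = v₂t₂ = 34 × 11.8 = 401.2 m
d_total = 617.4 m, t_total = 16.4 s
v_avg = d_total/t_total = 617.4/16.4 = 37.65 m/s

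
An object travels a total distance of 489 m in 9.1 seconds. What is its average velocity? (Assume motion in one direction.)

v_avg = Δd / Δt = 489 / 9.1 = 53.74 m/s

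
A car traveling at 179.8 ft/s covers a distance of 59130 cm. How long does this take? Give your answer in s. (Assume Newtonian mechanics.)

d = 59130 cm × 0.01 = 591.3 m
v = 179.8 ft/s × 0.3048 = 54.803 m/s
t = d / v = 591.3 / 54.803 = 10.79 s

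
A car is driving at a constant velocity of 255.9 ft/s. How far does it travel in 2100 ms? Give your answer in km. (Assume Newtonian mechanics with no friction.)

v = 255.9 ft/s × 0.3048 = 77.9983 m/s
t = 2100 ms × 0.001 = 2.1 s
d = v × t = 77.9983 × 2.1 = 163.796 m
d = 163.796 m / 1000.0 = 0.1638 km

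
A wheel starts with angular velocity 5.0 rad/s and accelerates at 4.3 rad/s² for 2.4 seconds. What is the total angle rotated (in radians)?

θ = ω₀t + ½αt² = 5.0×2.4 + ½×4.3×2.4² = 24.38 rad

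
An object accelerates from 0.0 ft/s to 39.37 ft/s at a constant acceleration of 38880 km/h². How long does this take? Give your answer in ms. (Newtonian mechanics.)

v₀ = 0.0 ft/s × 0.3048 = 0.0 m/s
v = 39.37 ft/s × 0.3048 = 12.0 m/s
a = 38880 km/h² × 7.716049382716049e-05 = 3.0 m/s²
t = (v - v₀) / a = (12.0 - 0.0) / 3.0 = 4.0 s
t = 4.0 s / 0.001 = 4000 ms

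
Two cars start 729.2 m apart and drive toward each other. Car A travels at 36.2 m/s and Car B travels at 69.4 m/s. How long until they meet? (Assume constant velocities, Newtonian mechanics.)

Combined speed: v_combined = 36.2 + 69.4 = 105.6 m/s
Time to meet: t = d/v_combined = 729.2/105.6 = 6.91 s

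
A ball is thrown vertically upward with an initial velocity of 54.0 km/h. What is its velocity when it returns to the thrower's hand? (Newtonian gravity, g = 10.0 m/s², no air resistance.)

By conservation of energy (no air resistance), the ball returns to the throw height with the same speed as launch, but directed downward.
|v_ground| = v₀ = 54.0 km/h
v_ground = 54.0 km/h (downward)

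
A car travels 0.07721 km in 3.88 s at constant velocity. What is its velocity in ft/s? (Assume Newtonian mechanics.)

d = 0.07721 km × 1000.0 = 77.21 m
v = d / t = 77.21 / 3.88 = 19.8995 m/s
v = 19.8995 m/s / 0.3048 = 65.29 ft/s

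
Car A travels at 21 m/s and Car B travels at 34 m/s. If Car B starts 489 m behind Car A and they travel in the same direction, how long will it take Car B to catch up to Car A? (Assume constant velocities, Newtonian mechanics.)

Relative speed: v_rel = 34 - 21 = 13 m/s
Time to catch: t = d₀/v_rel = 489/13 = 37.62 s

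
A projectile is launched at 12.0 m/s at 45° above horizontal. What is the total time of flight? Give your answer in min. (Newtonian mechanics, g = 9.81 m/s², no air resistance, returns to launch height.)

T = 2 × v₀ × sin(θ) / g = 2 × 12.0 × sin(45°) / 9.81 = 2 × 12.0 × 0.707107 / 9.81 = 1.72993 s
T = 1.72993 s / 60.0 = 0.02883 min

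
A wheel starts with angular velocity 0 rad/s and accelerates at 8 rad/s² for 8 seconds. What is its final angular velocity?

ω = ω₀ + αt = 0 + 8 × 8 = 64 rad/s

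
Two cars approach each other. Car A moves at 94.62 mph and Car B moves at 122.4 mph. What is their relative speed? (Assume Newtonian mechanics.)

v_rel = v_A + v_B = 94.62 + 122.4 = 217.02 mph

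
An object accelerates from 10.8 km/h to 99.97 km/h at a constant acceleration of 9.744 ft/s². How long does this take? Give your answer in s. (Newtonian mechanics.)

v₀ = 10.8 km/h × 0.2777777777777778 = 3.0 m/s
v = 99.97 km/h × 0.2777777777777778 = 27.7694 m/s
a = 9.744 ft/s² × 0.3048 = 2.96997 m/s²
t = (v - v₀) / a = (27.7694 - 3.0) / 2.96997 = 8.34 s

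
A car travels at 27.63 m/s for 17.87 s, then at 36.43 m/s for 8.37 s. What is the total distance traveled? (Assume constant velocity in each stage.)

d₁ = v₁t₁ = 27.63 × 17.87 = 493.7481 m
d₂ = v₂t₂ = 36.43 × 8.37 = 304.9191 m
d_total = 493.7481 + 304.9191 = 798.67 m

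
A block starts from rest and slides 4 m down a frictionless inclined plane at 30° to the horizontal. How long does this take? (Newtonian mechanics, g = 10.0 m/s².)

a = g sin(θ) = 10.0 × sin(30°) = 5.0 m/s²
t = √(2d/a) = √(2 × 4 / 5.0) = 1.26 s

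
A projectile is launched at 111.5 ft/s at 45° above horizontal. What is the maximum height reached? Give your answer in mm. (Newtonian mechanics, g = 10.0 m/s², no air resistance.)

v₀ = 111.5 ft/s × 0.3048 = 33.9852 m/s
H = v₀² × sin²(θ) / (2g) = 33.9852² × sin(45°)² / (2 × 10.0) = 1154.99 × 0.5 / 20.0 = 28.8747 m
H = 28.8747 m / 0.001 = 28870 mm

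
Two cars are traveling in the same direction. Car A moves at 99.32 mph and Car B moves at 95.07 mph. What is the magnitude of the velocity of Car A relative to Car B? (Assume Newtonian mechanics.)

v_rel = |v_A - v_B| = |99.32 - 95.07| = 4.25 mph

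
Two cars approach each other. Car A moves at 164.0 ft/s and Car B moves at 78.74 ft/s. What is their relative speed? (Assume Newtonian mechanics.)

v_rel = v_A + v_B = 164.0 + 78.74 = 242.74 ft/s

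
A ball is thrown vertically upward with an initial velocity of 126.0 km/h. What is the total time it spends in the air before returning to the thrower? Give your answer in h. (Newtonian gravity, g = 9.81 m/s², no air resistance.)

v₀ = 126.0 km/h × 0.2777777777777778 = 35.0 m/s
t_total = 2 × v₀ / g = 2 × 35.0 / 9.81 = 7.13558 s
t_total = 7.13558 s / 3600.0 = 0.001982 h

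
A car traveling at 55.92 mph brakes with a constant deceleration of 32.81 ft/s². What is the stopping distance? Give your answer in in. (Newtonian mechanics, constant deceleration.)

v₀ = 55.92 mph × 0.44704 = 24.9985 m/s
a = 32.81 ft/s² × 0.3048 = 10.0005 m/s²
d = v₀² / (2a) = 24.9985² / (2 × 10.0005) = 624.925 / 20.001 = 31.2447 m
d = 31.2447 m / 0.0254 = 1230 in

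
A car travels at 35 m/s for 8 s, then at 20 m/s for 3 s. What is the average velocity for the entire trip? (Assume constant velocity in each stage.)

d₁ = v₁t₁ = 35 × 8 = 280 m
d₂ = v₂t₂ = 20 × 3 = 60 m
d_total = 340 m, t_total = 11 s
v_avg = d_total/t_total = 340/11 = 30.91 m/s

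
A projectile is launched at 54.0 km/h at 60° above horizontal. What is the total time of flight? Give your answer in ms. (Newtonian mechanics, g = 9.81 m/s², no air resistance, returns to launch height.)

v₀ = 54.0 km/h × 0.2777777777777778 = 15.0 m/s
T = 2 × v₀ × sin(θ) / g = 2 × 15.0 × sin(60°) / 9.81 = 2 × 15.0 × 0.866025 / 9.81 = 2.64839 s
T = 2.64839 s / 0.001 = 2648 ms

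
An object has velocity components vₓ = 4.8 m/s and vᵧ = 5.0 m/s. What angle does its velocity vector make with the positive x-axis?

θ = arctan(vᵧ/vₓ) = arctan(5.0/4.8) = 46.17°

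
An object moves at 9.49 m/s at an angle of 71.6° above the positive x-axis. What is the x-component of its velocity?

vₓ = v cos(θ) = 9.49 × cos(71.6°) = 3.0 m/s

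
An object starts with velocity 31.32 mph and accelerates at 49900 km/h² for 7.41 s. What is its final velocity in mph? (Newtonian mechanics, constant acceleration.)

v₀ = 31.32 mph × 0.44704 = 14.0013 m/s
a = 49900 km/h² × 7.716049382716049e-05 = 3.85031 m/s²
v = v₀ + a × t = 14.0013 + 3.85031 × 7.41 = 42.5321 m/s
v = 42.5321 m/s / 0.44704 = 95.14 mph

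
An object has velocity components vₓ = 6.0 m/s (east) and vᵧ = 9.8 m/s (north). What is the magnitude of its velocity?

|v| = √(vₓ² + vᵧ²) = √(6.0² + 9.8²) = √(132.04) = 11.49 m/s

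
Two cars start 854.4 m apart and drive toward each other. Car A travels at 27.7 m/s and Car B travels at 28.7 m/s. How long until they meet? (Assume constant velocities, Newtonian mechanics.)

Combined speed: v_combined = 27.7 + 28.7 = 56.4 m/s
Time to meet: t = d/v_combined = 854.4/56.4 = 15.15 s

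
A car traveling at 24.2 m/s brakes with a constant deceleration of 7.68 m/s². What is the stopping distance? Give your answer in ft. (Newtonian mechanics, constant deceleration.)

d = v₀² / (2a) = 24.2² / (2 × 7.68) = 585.64 / 15.36 = 38.1276 m
d = 38.1276 m / 0.3048 = 125.1 ft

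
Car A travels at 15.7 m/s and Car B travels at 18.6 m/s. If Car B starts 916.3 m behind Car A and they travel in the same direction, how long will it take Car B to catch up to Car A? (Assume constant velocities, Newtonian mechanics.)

Relative speed: v_rel = 18.6 - 15.7 = 2.9 m/s
Time to catch: t = d₀/v_rel = 916.3/2.9 = 315.97 s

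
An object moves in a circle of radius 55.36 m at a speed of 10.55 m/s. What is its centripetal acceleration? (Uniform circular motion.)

a_c = v²/r = 10.55²/55.36 = 111.3025/55.36 = 2.01 m/s²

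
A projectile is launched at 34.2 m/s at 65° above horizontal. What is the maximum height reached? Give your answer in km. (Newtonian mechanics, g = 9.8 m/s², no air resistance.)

H = v₀² × sin²(θ) / (2g) = 34.2² × sin(65°)² / (2 × 9.8) = 1169.64 × 0.821394 / 19.6 = 49.0171 m
H = 49.0171 m / 1000.0 = 0.04902 km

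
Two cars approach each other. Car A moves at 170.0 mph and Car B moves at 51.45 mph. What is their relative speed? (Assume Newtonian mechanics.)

v_rel = v_A + v_B = 170.0 + 51.45 = 221.45 mph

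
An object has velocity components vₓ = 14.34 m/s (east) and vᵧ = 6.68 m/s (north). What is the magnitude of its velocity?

|v| = √(vₓ² + vᵧ²) = √(14.34² + 6.68²) = √(250.258) = 15.82 m/s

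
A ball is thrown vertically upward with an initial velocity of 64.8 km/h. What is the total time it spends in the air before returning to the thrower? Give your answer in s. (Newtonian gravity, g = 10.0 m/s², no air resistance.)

v₀ = 64.8 km/h × 0.2777777777777778 = 18.0 m/s
t_total = 2 × v₀ / g = 2 × 18.0 / 10.0 = 3.6 s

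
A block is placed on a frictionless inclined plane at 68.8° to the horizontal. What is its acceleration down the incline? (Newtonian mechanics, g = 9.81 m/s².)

a = g sin(θ) = 9.81 × sin(68.8°) = 9.81 × 0.9323 = 9.15 m/s²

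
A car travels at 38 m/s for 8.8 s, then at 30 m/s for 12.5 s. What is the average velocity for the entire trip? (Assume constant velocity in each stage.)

d₁ = v₁t₁ = 38 × 8.8 = 334.4 m
d₂ = v₂t₂ = 30 × 12.5 = 375.0 m
d_total = 709.4 m, t_total = 21.3 s
v_avg = d_total/t_total = 709.4/21.3 = 33.31 m/s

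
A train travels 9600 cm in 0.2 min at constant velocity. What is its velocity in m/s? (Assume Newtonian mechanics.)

d = 9600 cm × 0.01 = 96.0 m
t = 0.2 min × 60.0 = 12.0 s
v = d / t = 96.0 / 12.0 = 8.0 m/s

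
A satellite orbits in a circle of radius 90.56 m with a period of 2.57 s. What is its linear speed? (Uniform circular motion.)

v = 2πr/T = 2π×90.56/2.57 = 221.4 m/s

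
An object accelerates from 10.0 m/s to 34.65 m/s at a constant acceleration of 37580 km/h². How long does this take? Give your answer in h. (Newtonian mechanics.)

a = 37580 km/h² × 7.716049382716049e-05 = 2.89969 m/s²
t = (v - v₀) / a = (34.65 - 10.0) / 2.89969 = 8.50091 s
t = 8.50091 s / 3600.0 = 0.002361 h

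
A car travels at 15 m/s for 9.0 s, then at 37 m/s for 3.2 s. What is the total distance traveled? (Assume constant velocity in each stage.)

d₁ = v₁t₁ = 15 × 9.0 = 135.0 m
d₂ = v₂t₂ = 37 × 3.2 = 118.4 m
d_total = 135.0 + 118.4 = 253.4 m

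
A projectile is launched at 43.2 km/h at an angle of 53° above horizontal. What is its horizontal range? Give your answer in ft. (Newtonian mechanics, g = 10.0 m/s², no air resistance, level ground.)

v₀ = 43.2 km/h × 0.2777777777777778 = 12.0 m/s
R = v₀² × sin(2θ) / g = 12.0² × sin(2 × 53°) / 10.0 = 144.0 × 0.961262 / 10.0 = 13.8422 m
R = 13.8422 m / 0.3048 = 45.41 ft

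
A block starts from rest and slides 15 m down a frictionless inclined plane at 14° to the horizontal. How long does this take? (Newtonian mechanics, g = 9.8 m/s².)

a = g sin(θ) = 9.8 × sin(14°) = 2.3708 m/s²
t = √(2d/a) = √(2 × 15 / 2.3708) = 3.56 s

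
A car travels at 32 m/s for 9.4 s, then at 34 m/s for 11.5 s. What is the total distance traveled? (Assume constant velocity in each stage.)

d₁ = v₁t₁ = 32 × 9.4 = 300.8 m
d₂ = v₂t₂ = 34 × 11.5 = 391.0 m
d_total = 300.8 + 391.0 = 691.8 m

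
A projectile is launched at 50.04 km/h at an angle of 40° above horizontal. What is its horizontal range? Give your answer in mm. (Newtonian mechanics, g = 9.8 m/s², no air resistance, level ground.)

v₀ = 50.04 km/h × 0.2777777777777778 = 13.9 m/s
R = v₀² × sin(2θ) / g = 13.9² × sin(2 × 40°) / 9.8 = 193.21 × 0.984808 / 9.8 = 19.4158 m
R = 19.4158 m / 0.001 = 19420 mm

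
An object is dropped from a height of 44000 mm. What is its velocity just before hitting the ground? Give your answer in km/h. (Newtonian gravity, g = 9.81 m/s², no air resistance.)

h = 44000 mm × 0.001 = 44.0 m
v = √(2gh) = √(2 × 9.81 × 44.0) = 29.3816 m/s
v = 29.3816 m/s / 0.2777777777777778 = 105.8 km/h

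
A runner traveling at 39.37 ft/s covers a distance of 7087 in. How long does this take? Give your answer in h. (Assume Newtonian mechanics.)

d = 7087 in × 0.0254 = 180.01 m
v = 39.37 ft/s × 0.3048 = 12.0 m/s
t = d / v = 180.01 / 12.0 = 15.0008 s
t = 15.0008 s / 3600.0 = 0.004167 h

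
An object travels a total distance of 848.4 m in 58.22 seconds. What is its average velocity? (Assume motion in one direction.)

v_avg = Δd / Δt = 848.4 / 58.22 = 14.57 m/s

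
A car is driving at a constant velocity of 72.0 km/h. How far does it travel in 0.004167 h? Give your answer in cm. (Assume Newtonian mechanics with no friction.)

v = 72.0 km/h × 0.2777777777777778 = 20.0 m/s
t = 0.004167 h × 3600.0 = 15.0012 s
d = v × t = 20.0 × 15.0012 = 300.024 m
d = 300.024 m / 0.01 = 30000 cm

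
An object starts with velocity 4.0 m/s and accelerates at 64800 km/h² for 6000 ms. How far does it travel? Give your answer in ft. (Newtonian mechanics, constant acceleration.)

a = 64800 km/h² × 7.716049382716049e-05 = 5.0 m/s²
t = 6000 ms × 0.001 = 6.0 s
d = v₀ × t + ½ × a × t² = 4.0 × 6.0 + 0.5 × 5.0 × 6.0² = 114.0 m
d = 114.0 m / 0.3048 = 374.0 ft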